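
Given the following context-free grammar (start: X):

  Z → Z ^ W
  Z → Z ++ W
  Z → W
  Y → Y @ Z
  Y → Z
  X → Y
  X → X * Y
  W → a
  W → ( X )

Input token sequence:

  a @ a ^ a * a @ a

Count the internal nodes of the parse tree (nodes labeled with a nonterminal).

16

[X [X [Y [Y [Z [W a]]] @ [Z [Z [W a]] ^ [W a]]]] * [Y [Y [Z [W a]]] @ [Z [W a]]]]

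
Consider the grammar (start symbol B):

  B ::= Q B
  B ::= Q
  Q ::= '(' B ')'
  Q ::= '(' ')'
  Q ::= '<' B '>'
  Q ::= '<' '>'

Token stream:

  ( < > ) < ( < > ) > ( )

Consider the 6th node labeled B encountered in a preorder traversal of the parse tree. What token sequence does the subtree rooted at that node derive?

[B [Q ( [B [Q < >]] )] [B [Q < [B [Q ( [B [Q < >]] )]] >] [B [Q ( )]]]]

( )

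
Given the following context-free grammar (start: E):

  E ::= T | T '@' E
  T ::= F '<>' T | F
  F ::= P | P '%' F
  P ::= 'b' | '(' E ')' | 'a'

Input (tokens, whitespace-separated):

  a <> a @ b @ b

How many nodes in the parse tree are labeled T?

4

[E [T [F [P a]] <> [T [F [P a]]]] @ [E [T [F [P b]]] @ [E [T [F [P b]]]]]]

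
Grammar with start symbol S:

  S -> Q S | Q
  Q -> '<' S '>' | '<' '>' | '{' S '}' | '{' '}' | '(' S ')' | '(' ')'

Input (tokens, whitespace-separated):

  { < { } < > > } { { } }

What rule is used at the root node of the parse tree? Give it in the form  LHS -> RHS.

[S [Q { [S [Q < [S [Q { }] [S [Q < >]]] >]] }] [S [Q { [S [Q { }]] }]]]

S -> Q S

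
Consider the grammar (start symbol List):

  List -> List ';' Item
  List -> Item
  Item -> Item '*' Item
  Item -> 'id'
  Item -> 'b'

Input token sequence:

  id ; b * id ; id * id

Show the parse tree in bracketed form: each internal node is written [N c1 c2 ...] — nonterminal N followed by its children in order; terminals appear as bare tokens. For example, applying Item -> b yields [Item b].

List
List ; Item
List ; Item ; Item
Item ; Item ; Item
id ; Item ; Item
id ; Item * Item ; Item
id ; b * Item ; Item
id ; b * id ; Item
id ; b * id ; Item * Item
id ; b * id ; id * Item
id ; b * id ; id * id

[List [List [List [Item id]] ; [Item [Item b] * [Item id]]] ; [Item [Item id] * [Item id]]]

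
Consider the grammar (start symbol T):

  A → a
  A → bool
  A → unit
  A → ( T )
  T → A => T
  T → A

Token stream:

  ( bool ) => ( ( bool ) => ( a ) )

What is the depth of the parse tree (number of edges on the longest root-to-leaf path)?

8

[T [A ( [T [A bool]] )] => [T [A ( [T [A ( [T [A bool]] )] => [T [A ( [T [A a]] )]]] )]]]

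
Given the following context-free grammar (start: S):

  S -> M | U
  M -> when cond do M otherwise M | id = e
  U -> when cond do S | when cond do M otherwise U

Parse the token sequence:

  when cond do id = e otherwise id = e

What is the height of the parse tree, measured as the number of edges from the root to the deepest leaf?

[S [M when cond do [M id = e] otherwise [M id = e]]]

3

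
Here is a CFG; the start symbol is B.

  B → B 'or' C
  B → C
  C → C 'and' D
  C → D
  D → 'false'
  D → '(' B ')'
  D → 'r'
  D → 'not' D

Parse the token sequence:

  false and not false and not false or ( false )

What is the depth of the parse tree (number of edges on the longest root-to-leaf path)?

6

[B [B [C [C [C [D false]] and [D not [D false]]] and [D not [D false]]]] or [C [D ( [B [C [D false]]] )]]]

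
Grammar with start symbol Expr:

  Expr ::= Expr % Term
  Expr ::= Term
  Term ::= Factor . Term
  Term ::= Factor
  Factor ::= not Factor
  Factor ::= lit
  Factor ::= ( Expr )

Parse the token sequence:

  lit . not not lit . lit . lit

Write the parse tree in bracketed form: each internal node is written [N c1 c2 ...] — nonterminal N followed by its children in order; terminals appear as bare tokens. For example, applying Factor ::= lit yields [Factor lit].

[Expr [Term [Factor lit] . [Term [Factor not [Factor not [Factor lit]]] . [Term [Factor lit] . [Term [Factor lit]]]]]]

Expr
Term
Factor . Term
lit . Term
lit . Factor . Term
lit . not Factor . Term
lit . not not Factor . Term
lit . not not lit . Term
lit . not not lit . Factor . Term
lit . not not lit . lit . Term
lit . not not lit . lit . Factor
lit . not not lit . lit . lit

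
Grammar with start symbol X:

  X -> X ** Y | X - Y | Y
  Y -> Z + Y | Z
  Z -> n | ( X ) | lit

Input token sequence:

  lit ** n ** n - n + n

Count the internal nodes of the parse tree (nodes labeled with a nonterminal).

[X [X [X [X [Y [Z lit]]] ** [Y [Z n]]] ** [Y [Z n]]] - [Y [Z n] + [Y [Z n]]]]

14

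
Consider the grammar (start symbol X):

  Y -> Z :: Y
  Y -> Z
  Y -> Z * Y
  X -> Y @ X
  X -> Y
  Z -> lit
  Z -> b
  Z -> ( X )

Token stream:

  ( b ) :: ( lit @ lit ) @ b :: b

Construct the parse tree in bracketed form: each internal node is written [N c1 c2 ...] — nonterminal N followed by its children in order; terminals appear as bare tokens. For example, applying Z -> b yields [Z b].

X
Y @ X
Z :: Y @ X
( X ) :: Y @ X
( Y ) :: Y @ X
( Z ) :: Y @ X
( b ) :: Y @ X
( b ) :: Z @ X
( b ) :: ( X ) @ X
( b ) :: ( Y @ X ) @ X
( b ) :: ( Z @ X ) @ X
( b ) :: ( lit @ X ) @ X
( b ) :: ( lit @ Y ) @ X
( b ) :: ( lit @ Z ) @ X
( b ) :: ( lit @ lit ) @ X
( b ) :: ( lit @ lit ) @ Y
( b ) :: ( lit @ lit ) @ Z :: Y
( b ) :: ( lit @ lit ) @ b :: Y
( b ) :: ( lit @ lit ) @ b :: Z
( b ) :: ( lit @ lit ) @ b :: b

[X [Y [Z ( [X [Y [Z b]]] )] :: [Y [Z ( [X [Y [Z lit]] @ [X [Y [Z lit]]]] )]]] @ [X [Y [Z b] :: [Y [Z b]]]]]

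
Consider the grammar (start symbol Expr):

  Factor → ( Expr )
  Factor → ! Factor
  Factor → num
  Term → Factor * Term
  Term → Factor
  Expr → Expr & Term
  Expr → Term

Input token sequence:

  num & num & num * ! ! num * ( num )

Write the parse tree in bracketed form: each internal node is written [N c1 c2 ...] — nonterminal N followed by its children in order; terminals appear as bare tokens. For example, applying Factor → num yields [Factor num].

Expr
Expr & Term
Expr & Term & Term
Term & Term & Term
Factor & Term & Term
num & Term & Term
num & Factor & Term
num & num & Term
num & num & Factor * Term
num & num & num * Term
num & num & num * Factor * Term
num & num & num * ! Factor * Term
num & num & num * ! ! Factor * Term
num & num & num * ! ! num * Term
num & num & num * ! ! num * Factor
num & num & num * ! ! num * ( Expr )
num & num & num * ! ! num * ( Term )
num & num & num * ! ! num * ( Factor )
num & num & num * ! ! num * ( num )

[Expr [Expr [Expr [Term [Factor num]]] & [Term [Factor num]]] & [Term [Factor num] * [Term [Factor ! [Factor ! [Factor num]]] * [Term [Factor ( [Expr [Term [Factor num]]] )]]]]]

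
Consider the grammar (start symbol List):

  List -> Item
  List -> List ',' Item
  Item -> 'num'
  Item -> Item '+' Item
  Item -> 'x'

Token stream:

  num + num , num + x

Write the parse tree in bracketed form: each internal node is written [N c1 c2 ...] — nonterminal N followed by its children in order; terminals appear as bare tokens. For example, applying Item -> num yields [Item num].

[List [List [Item [Item num] + [Item num]]] , [Item [Item num] + [Item x]]]

List
List , Item
Item , Item
Item + Item , Item
num + Item , Item
num + num , Item
num + num , Item + Item
num + num , num + Item
num + num , num + x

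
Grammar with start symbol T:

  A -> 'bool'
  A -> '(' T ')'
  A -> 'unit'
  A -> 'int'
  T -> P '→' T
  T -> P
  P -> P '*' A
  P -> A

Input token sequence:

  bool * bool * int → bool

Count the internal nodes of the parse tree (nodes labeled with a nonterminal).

10

[T [P [P [P [A bool]] * [A bool]] * [A int]] → [T [P [A bool]]]]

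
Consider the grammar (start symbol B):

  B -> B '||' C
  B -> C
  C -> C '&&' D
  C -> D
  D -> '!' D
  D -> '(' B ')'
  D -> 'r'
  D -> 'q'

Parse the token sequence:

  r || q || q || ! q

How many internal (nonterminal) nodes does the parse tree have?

[B [B [B [B [C [D r]]] || [C [D q]]] || [C [D q]]] || [C [D ! [D q]]]]

13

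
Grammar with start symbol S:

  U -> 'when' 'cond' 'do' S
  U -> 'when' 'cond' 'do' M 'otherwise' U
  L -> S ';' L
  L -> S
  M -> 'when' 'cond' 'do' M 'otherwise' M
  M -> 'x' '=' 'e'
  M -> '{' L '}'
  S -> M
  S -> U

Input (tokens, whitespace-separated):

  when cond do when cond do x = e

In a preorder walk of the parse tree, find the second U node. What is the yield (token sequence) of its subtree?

[S [U when cond do [S [U when cond do [S [M x = e]]]]]]

when cond do x = e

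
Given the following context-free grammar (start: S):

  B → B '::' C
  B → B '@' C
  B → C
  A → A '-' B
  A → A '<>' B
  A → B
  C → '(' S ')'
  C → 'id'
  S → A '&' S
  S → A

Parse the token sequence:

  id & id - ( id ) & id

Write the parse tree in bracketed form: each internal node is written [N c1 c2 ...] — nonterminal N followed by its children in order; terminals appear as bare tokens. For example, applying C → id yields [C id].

[S [A [B [C id]]] & [S [A [A [B [C id]]] - [B [C ( [S [A [B [C id]]]] )]]] & [S [A [B [C id]]]]]]

S
A & S
B & S
C & S
id & S
id & A & S
id & A - B & S
id & B - B & S
id & C - B & S
id & id - B & S
id & id - C & S
id & id - ( S ) & S
id & id - ( A ) & S
id & id - ( B ) & S
id & id - ( C ) & S
id & id - ( id ) & S
id & id - ( id ) & A
id & id - ( id ) & B
id & id - ( id ) & C
id & id - ( id ) & id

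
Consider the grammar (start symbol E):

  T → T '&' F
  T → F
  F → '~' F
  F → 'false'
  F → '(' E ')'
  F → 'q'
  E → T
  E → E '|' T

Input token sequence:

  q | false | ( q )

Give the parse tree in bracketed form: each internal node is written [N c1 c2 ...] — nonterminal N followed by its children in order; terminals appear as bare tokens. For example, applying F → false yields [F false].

E
E | T
E | T | T
T | T | T
F | T | T
q | T | T
q | F | T
q | false | T
q | false | F
q | false | ( E )
q | false | ( T )
q | false | ( F )
q | false | ( q )

[E [E [E [T [F q]]] | [T [F false]]] | [T [F ( [E [T [F q]]] )]]]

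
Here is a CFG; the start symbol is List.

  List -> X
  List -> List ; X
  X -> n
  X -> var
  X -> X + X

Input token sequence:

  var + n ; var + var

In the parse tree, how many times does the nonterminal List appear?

2

[List [List [X [X var] + [X n]]] ; [X [X var] + [X var]]]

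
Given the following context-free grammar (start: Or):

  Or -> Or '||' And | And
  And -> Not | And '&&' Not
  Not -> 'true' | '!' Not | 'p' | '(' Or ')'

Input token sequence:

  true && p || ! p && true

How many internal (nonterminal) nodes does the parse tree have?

[Or [Or [And [And [Not true]] && [Not p]]] || [And [And [Not ! [Not p]]] && [Not true]]]

11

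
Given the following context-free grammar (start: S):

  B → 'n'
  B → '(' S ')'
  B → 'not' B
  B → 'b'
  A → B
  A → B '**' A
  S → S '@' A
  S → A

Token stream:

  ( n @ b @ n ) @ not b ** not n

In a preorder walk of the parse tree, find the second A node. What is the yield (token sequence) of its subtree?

[S [S [A [B ( [S [S [S [A [B n]]] @ [A [B b]]] @ [A [B n]]] )]]] @ [A [B not [B b]] ** [A [B not [B n]]]]]

n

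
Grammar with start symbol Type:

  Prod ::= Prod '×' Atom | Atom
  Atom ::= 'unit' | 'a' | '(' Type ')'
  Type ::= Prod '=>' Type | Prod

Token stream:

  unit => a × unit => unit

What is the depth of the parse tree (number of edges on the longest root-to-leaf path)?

5

[Type [Prod [Atom unit]] => [Type [Prod [Prod [Atom a]] × [Atom unit]] => [Type [Prod [Atom unit]]]]]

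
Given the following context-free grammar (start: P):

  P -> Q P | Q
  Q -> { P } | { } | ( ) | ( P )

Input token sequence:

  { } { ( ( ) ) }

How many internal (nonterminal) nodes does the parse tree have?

[P [Q { }] [P [Q { [P [Q ( [P [Q ( )]] )]] }]]]

8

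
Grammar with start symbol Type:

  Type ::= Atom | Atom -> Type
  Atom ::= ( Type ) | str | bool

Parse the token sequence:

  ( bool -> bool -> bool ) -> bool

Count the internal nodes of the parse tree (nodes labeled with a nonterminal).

10

[Type [Atom ( [Type [Atom bool] -> [Type [Atom bool] -> [Type [Atom bool]]]] )] -> [Type [Atom bool]]]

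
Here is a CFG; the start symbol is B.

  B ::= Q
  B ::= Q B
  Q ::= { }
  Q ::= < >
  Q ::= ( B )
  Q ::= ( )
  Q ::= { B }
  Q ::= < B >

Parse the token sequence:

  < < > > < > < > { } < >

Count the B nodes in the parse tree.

6

[B [Q < [B [Q < >]] >] [B [Q < >] [B [Q < >] [B [Q { }] [B [Q < >]]]]]]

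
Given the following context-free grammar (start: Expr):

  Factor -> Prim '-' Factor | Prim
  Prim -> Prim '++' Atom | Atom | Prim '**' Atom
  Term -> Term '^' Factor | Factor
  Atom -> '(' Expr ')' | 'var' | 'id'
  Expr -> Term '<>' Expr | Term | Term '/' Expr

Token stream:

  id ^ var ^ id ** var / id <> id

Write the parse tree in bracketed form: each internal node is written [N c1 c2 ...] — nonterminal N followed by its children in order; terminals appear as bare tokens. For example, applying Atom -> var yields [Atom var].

[Expr [Term [Term [Term [Factor [Prim [Atom id]]]] ^ [Factor [Prim [Atom var]]]] ^ [Factor [Prim [Prim [Atom id]] ** [Atom var]]]] / [Expr [Term [Factor [Prim [Atom id]]]] <> [Expr [Term [Factor [Prim [Atom id]]]]]]]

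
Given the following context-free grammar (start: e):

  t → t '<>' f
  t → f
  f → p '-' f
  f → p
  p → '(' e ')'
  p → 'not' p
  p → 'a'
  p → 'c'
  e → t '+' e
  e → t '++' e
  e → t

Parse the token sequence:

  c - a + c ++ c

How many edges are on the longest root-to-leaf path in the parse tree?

[e [t [f [p c] - [f [p a]]]] + [e [t [f [p c]]] ++ [e [t [f [p c]]]]]]

6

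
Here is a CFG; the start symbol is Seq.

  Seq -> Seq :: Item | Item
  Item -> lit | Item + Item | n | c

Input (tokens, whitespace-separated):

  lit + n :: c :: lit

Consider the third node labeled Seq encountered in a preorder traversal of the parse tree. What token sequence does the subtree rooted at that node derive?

[Seq [Seq [Seq [Item [Item lit] + [Item n]]] :: [Item c]] :: [Item lit]]

lit + n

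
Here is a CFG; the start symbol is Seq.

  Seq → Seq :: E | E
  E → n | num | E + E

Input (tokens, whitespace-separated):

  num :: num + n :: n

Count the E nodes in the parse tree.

5

[Seq [Seq [Seq [E num]] :: [E [E num] + [E n]]] :: [E n]]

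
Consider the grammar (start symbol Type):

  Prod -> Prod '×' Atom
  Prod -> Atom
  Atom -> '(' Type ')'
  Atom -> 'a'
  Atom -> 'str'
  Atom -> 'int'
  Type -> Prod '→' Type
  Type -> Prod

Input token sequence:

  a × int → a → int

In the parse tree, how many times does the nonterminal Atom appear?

4

[Type [Prod [Prod [Atom a]] × [Atom int]] → [Type [Prod [Atom a]] → [Type [Prod [Atom int]]]]]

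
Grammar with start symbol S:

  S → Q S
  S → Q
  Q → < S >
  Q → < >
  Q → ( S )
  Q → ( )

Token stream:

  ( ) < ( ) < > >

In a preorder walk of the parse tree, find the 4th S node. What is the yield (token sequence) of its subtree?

< >

[S [Q ( )] [S [Q < [S [Q ( )] [S [Q < >]]] >]]]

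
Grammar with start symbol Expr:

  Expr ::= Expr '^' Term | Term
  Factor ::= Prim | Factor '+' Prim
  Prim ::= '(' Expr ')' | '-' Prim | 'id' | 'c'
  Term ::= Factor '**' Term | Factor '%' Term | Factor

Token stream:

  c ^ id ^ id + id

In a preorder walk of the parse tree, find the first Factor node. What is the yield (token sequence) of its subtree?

[Expr [Expr [Expr [Term [Factor [Prim c]]]] ^ [Term [Factor [Prim id]]]] ^ [Term [Factor [Factor [Prim id]] + [Prim id]]]]

c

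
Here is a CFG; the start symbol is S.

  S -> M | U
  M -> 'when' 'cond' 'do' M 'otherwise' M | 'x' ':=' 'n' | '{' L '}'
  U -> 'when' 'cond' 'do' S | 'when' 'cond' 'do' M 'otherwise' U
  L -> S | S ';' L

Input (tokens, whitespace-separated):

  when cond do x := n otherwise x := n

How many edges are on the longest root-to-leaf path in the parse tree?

3

[S [M when cond do [M x := n] otherwise [M x := n]]]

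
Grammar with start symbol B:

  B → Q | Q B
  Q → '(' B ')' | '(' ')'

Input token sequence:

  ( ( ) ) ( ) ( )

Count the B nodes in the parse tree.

[B [Q ( [B [Q ( )]] )] [B [Q ( )] [B [Q ( )]]]]

4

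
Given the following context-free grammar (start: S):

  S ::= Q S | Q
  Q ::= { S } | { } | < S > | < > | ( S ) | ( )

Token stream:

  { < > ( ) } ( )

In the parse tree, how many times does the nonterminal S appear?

[S [Q { [S [Q < >] [S [Q ( )]]] }] [S [Q ( )]]]

4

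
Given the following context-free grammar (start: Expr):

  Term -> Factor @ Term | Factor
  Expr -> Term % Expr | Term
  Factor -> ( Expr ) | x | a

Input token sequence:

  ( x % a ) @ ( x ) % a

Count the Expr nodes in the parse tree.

5

[Expr [Term [Factor ( [Expr [Term [Factor x]] % [Expr [Term [Factor a]]]] )] @ [Term [Factor ( [Expr [Term [Factor x]]] )]]] % [Expr [Term [Factor a]]]]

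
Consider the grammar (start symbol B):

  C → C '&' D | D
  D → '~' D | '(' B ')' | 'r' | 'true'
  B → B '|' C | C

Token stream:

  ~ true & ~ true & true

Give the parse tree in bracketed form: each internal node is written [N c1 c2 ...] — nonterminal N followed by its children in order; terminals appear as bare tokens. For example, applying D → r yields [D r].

[B [C [C [C [D ~ [D true]]] & [D ~ [D true]]] & [D true]]]

B
C
C & D
C & D & D
D & D & D
~ D & D & D
~ true & D & D
~ true & ~ D & D
~ true & ~ true & D
~ true & ~ true & true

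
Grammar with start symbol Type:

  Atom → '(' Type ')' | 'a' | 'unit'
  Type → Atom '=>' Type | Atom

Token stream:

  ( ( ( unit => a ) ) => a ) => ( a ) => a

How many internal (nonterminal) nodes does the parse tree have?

18

[Type [Atom ( [Type [Atom ( [Type [Atom ( [Type [Atom unit] => [Type [Atom a]]] )]] )] => [Type [Atom a]]] )] => [Type [Atom ( [Type [Atom a]] )] => [Type [Atom a]]]]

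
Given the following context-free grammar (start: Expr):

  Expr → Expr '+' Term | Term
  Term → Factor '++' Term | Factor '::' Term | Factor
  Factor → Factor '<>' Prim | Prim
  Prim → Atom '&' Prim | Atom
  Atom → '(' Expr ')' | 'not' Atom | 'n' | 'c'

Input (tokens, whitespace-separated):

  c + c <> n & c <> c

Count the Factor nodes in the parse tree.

[Expr [Expr [Term [Factor [Prim [Atom c]]]]] + [Term [Factor [Factor [Factor [Prim [Atom c]]] <> [Prim [Atom n] & [Prim [Atom c]]]] <> [Prim [Atom c]]]]]

4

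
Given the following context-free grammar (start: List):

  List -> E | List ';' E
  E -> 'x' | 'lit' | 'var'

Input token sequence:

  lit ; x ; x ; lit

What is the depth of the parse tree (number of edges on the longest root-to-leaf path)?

[List [List [List [List [E lit]] ; [E x]] ; [E x]] ; [E lit]]

5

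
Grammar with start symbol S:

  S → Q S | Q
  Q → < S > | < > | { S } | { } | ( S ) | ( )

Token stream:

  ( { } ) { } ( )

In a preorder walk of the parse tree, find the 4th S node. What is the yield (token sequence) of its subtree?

( )

[S [Q ( [S [Q { }]] )] [S [Q { }] [S [Q ( )]]]]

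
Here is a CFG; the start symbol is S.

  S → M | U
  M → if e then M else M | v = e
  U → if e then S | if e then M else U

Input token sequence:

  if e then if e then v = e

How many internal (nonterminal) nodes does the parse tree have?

6

[S [U if e then [S [U if e then [S [M v = e]]]]]]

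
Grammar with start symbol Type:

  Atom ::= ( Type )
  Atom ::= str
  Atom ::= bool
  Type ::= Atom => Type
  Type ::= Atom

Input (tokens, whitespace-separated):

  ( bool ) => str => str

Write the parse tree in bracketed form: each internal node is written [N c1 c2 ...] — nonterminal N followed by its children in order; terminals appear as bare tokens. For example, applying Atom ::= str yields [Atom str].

[Type [Atom ( [Type [Atom bool]] )] => [Type [Atom str] => [Type [Atom str]]]]

Type
Atom => Type
( Type ) => Type
( Atom ) => Type
( bool ) => Type
( bool ) => Atom => Type
( bool ) => str => Type
( bool ) => str => Atom
( bool ) => str => str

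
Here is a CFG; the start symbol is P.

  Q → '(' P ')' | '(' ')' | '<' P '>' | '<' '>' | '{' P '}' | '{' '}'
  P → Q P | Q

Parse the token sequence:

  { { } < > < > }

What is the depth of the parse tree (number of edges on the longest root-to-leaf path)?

6

[P [Q { [P [Q { }] [P [Q < >] [P [Q < >]]]] }]]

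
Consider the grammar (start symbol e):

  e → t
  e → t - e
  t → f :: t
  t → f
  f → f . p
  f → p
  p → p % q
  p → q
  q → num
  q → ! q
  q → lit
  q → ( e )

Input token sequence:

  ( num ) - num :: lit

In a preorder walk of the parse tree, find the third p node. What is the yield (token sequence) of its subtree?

num

[e [t [f [p [q ( [e [t [f [p [q num]]]]] )]]]] - [e [t [f [p [q num]]] :: [t [f [p [q lit]]]]]]]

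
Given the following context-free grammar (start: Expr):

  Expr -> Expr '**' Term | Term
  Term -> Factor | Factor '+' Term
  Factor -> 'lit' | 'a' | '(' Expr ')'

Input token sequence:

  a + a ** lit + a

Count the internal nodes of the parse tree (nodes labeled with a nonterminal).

[Expr [Expr [Term [Factor a] + [Term [Factor a]]]] ** [Term [Factor lit] + [Term [Factor a]]]]

10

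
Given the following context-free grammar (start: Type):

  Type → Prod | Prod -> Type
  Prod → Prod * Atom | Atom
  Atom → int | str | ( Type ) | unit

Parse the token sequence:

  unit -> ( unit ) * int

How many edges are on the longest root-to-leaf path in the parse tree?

[Type [Prod [Atom unit]] -> [Type [Prod [Prod [Atom ( [Type [Prod [Atom unit]]] )]] * [Atom int]]]]

8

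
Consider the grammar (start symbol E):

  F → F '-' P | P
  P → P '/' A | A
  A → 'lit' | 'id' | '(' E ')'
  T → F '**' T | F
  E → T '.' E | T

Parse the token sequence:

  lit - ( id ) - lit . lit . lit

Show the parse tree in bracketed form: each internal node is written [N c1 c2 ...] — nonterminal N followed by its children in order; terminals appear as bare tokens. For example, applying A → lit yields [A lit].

[E [T [F [F [F [P [A lit]]] - [P [A ( [E [T [F [P [A id]]]]] )]]] - [P [A lit]]]] . [E [T [F [P [A lit]]]] . [E [T [F [P [A lit]]]]]]]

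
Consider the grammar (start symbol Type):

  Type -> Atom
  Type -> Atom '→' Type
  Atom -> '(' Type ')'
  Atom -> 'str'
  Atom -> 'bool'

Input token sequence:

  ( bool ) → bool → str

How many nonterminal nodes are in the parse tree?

8

[Type [Atom ( [Type [Atom bool]] )] → [Type [Atom bool] → [Type [Atom str]]]]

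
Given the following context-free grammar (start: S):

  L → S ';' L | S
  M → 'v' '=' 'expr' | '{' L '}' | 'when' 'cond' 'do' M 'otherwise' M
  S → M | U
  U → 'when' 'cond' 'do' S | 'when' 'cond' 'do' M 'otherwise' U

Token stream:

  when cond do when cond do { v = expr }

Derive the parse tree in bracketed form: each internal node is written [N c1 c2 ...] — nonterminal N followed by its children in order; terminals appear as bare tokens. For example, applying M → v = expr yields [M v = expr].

[S [U when cond do [S [U when cond do [S [M { [L [S [M v = expr]]] }]]]]]]

S
U
when cond do S
when cond do U
when cond do when cond do S
when cond do when cond do M
when cond do when cond do { L }
when cond do when cond do { S }
when cond do when cond do { M }
when cond do when cond do { v = expr }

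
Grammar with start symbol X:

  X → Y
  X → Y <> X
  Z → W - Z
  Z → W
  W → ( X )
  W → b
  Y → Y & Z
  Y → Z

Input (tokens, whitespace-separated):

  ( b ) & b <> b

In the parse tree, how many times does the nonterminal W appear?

4

[X [Y [Y [Z [W ( [X [Y [Z [W b]]]] )]]] & [Z [W b]]] <> [X [Y [Z [W b]]]]]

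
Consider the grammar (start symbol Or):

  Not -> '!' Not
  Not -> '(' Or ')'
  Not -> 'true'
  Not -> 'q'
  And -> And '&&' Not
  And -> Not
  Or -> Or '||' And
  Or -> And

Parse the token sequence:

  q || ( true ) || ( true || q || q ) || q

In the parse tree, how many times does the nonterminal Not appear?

[Or [Or [Or [Or [And [Not q]]] || [And [Not ( [Or [And [Not true]]] )]]] || [And [Not ( [Or [Or [Or [And [Not true]]] || [And [Not q]]] || [And [Not q]]] )]]] || [And [Not q]]]

8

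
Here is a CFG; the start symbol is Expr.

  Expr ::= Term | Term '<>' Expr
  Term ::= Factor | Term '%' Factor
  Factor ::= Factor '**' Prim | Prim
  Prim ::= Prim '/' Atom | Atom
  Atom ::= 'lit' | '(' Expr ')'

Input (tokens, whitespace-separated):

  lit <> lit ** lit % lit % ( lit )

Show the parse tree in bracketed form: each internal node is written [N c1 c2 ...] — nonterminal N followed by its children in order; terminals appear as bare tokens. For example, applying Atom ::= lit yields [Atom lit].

[Expr [Term [Factor [Prim [Atom lit]]]] <> [Expr [Term [Term [Term [Factor [Factor [Prim [Atom lit]]] ** [Prim [Atom lit]]]] % [Factor [Prim [Atom lit]]]] % [Factor [Prim [Atom ( [Expr [Term [Factor [Prim [Atom lit]]]]] )]]]]]]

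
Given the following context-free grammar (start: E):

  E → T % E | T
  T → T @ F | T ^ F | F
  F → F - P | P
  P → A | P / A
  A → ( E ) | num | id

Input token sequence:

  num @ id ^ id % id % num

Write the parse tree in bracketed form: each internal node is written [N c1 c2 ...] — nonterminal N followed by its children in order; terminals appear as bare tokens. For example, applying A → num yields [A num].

[E [T [T [T [F [P [A num]]]] @ [F [P [A id]]]] ^ [F [P [A id]]]] % [E [T [F [P [A id]]]] % [E [T [F [P [A num]]]]]]]

E
T % E
T ^ F % E
T @ F ^ F % E
F @ F ^ F % E
P @ F ^ F % E
A @ F ^ F % E
num @ F ^ F % E
num @ P ^ F % E
num @ A ^ F % E
num @ id ^ F % E
num @ id ^ P % E
num @ id ^ A % E
num @ id ^ id % E
num @ id ^ id % T % E
num @ id ^ id % F % E
num @ id ^ id % P % E
num @ id ^ id % A % E
num @ id ^ id % id % E
num @ id ^ id % id % T
num @ id ^ id % id % F
num @ id ^ id % id % P
num @ id ^ id % id % A
num @ id ^ id % id % num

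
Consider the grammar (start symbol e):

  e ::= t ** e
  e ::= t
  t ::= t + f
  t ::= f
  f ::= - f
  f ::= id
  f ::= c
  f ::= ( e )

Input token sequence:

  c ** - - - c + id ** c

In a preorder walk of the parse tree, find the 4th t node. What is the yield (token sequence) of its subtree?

c

[e [t [f c]] ** [e [t [t [f - [f - [f - [f c]]]]] + [f id]] ** [e [t [f c]]]]]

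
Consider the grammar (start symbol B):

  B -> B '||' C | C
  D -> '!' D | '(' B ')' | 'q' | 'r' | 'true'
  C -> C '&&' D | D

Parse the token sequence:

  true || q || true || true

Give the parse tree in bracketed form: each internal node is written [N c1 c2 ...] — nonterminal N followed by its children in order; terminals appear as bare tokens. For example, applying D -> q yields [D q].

[B [B [B [B [C [D true]]] || [C [D q]]] || [C [D true]]] || [C [D true]]]

B
B || C
B || C || C
B || C || C || C
C || C || C || C
D || C || C || C
true || C || C || C
true || D || C || C
true || q || C || C
true || q || D || C
true || q || true || C
true || q || true || D
true || q || true || true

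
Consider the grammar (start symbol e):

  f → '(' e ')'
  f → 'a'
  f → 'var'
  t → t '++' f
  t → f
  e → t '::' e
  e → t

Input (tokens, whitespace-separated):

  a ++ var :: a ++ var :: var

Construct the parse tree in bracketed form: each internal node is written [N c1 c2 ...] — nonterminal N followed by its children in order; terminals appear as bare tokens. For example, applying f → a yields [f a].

e
t :: e
t ++ f :: e
f ++ f :: e
a ++ f :: e
a ++ var :: e
a ++ var :: t :: e
a ++ var :: t ++ f :: e
a ++ var :: f ++ f :: e
a ++ var :: a ++ f :: e
a ++ var :: a ++ var :: e
a ++ var :: a ++ var :: t
a ++ var :: a ++ var :: f
a ++ var :: a ++ var :: var

[e [t [t [f a]] ++ [f var]] :: [e [t [t [f a]] ++ [f var]] :: [e [t [f var]]]]]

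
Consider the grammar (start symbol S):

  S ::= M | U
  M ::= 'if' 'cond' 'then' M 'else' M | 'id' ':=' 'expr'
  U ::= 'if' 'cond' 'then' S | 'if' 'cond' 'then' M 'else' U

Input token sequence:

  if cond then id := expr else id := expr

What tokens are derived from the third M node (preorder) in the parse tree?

[S [M if cond then [M id := expr] else [M id := expr]]]

id := expr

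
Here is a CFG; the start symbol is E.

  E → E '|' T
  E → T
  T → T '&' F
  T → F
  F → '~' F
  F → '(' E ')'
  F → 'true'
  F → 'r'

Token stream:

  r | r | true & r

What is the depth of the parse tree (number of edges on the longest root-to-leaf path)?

[E [E [E [T [F r]]] | [T [F r]]] | [T [T [F true]] & [F r]]]

5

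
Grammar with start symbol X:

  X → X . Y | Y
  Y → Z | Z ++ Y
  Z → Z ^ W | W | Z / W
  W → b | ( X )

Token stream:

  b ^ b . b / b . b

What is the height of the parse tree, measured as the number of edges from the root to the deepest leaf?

[X [X [X [Y [Z [Z [W b]] ^ [W b]]]] . [Y [Z [Z [W b]] / [W b]]]] . [Y [Z [W b]]]]

7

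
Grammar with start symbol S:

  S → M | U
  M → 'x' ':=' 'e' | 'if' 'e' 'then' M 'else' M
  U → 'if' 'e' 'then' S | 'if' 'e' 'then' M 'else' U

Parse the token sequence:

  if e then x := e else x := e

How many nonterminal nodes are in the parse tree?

4

[S [M if e then [M x := e] else [M x := e]]]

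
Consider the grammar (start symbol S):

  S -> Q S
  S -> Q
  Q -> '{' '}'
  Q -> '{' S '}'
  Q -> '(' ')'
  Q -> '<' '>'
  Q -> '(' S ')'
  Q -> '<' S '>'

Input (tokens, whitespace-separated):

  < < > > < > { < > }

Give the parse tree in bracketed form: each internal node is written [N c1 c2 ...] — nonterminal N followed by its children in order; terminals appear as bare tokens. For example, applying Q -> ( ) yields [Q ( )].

[S [Q < [S [Q < >]] >] [S [Q < >] [S [Q { [S [Q < >]] }]]]]

S
Q S
< S > S
< Q > S
< < > > S
< < > > Q S
< < > > < > S
< < > > < > Q
< < > > < > { S }
< < > > < > { Q }
< < > > < > { < > }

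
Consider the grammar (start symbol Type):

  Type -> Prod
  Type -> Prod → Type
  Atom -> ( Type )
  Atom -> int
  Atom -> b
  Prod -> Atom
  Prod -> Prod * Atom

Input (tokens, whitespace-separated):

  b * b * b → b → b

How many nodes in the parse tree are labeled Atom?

[Type [Prod [Prod [Prod [Atom b]] * [Atom b]] * [Atom b]] → [Type [Prod [Atom b]] → [Type [Prod [Atom b]]]]]

5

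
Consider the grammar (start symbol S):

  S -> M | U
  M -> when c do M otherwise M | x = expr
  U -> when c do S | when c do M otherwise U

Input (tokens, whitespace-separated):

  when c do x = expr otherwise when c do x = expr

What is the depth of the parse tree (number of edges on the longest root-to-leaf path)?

[S [U when c do [M x = expr] otherwise [U when c do [S [M x = expr]]]]]

5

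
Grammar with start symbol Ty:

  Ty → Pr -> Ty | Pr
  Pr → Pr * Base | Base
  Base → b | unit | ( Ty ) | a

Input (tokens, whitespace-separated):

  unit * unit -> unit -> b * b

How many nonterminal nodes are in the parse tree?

13

[Ty [Pr [Pr [Base unit]] * [Base unit]] -> [Ty [Pr [Base unit]] -> [Ty [Pr [Pr [Base b]] * [Base b]]]]]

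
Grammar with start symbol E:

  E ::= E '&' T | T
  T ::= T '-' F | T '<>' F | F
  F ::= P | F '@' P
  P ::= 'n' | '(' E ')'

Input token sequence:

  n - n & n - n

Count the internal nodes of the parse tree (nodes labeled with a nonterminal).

[E [E [T [T [F [P n]]] - [F [P n]]]] & [T [T [F [P n]]] - [F [P n]]]]

14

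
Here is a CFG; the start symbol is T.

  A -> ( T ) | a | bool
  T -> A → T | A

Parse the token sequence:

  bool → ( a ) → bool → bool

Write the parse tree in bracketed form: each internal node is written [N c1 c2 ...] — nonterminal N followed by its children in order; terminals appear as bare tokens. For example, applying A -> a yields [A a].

T
A → T
bool → T
bool → A → T
bool → ( T ) → T
bool → ( A ) → T
bool → ( a ) → T
bool → ( a ) → A → T
bool → ( a ) → bool → T
bool → ( a ) → bool → A
bool → ( a ) → bool → bool

[T [A bool] → [T [A ( [T [A a]] )] → [T [A bool] → [T [A bool]]]]]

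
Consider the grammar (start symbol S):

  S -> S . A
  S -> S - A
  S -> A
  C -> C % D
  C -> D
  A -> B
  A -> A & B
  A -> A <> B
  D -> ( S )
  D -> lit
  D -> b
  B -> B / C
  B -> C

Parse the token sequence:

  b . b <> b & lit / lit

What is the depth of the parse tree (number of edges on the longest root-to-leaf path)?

7

[S [S [A [B [C [D b]]]]] . [A [A [A [B [C [D b]]]] <> [B [C [D b]]]] & [B [B [C [D lit]]] / [C [D lit]]]]]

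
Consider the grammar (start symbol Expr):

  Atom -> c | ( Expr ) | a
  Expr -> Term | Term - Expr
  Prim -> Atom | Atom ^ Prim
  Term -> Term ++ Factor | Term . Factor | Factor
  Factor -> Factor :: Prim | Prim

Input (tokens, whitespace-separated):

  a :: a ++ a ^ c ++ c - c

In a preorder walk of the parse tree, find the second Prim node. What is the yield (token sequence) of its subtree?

a

[Expr [Term [Term [Term [Factor [Factor [Prim [Atom a]]] :: [Prim [Atom a]]]] ++ [Factor [Prim [Atom a] ^ [Prim [Atom c]]]]] ++ [Factor [Prim [Atom c]]]] - [Expr [Term [Factor [Prim [Atom c]]]]]]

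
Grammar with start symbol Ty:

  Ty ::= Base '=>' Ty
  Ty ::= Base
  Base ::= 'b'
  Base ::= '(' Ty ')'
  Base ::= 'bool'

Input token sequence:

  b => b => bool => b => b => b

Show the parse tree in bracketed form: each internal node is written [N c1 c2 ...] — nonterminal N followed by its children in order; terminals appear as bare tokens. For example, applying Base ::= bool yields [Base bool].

[Ty [Base b] => [Ty [Base b] => [Ty [Base bool] => [Ty [Base b] => [Ty [Base b] => [Ty [Base b]]]]]]]

Ty
Base => Ty
b => Ty
b => Base => Ty
b => b => Ty
b => b => Base => Ty
b => b => bool => Ty
b => b => bool => Base => Ty
b => b => bool => b => Ty
b => b => bool => b => Base => Ty
b => b => bool => b => b => Ty
b => b => bool => b => b => Base
b => b => bool => b => b => b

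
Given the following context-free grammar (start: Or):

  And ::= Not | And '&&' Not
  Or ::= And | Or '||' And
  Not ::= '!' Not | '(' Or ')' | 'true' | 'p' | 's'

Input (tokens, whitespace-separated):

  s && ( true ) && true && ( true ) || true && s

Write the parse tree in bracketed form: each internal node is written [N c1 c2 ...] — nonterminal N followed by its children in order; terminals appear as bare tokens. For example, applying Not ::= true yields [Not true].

Or
Or || And
And || And
And && Not || And
And && Not && Not || And
And && Not && Not && Not || And
Not && Not && Not && Not || And
s && Not && Not && Not || And
s && ( Or ) && Not && Not || And
s && ( And ) && Not && Not || And
s && ( Not ) && Not && Not || And
s && ( true ) && Not && Not || And
s && ( true ) && true && Not || And
s && ( true ) && true && ( Or ) || And
s && ( true ) && true && ( And ) || And
s && ( true ) && true && ( Not ) || And
s && ( true ) && true && ( true ) || And
s && ( true ) && true && ( true ) || And && Not
s && ( true ) && true && ( true ) || Not && Not
s && ( true ) && true && ( true ) || true && Not
s && ( true ) && true && ( true ) || true && s

[Or [Or [And [And [And [And [Not s]] && [Not ( [Or [And [Not true]]] )]] && [Not true]] && [Not ( [Or [And [Not true]]] )]]] || [And [And [Not true]] && [Not s]]]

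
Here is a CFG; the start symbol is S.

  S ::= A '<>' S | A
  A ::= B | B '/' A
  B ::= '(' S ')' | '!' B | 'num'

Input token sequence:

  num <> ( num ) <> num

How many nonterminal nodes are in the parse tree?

12

[S [A [B num]] <> [S [A [B ( [S [A [B num]]] )]] <> [S [A [B num]]]]]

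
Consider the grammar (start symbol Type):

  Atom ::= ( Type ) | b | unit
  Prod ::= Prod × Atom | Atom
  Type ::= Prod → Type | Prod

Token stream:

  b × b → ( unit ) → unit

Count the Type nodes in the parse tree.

[Type [Prod [Prod [Atom b]] × [Atom b]] → [Type [Prod [Atom ( [Type [Prod [Atom unit]]] )]] → [Type [Prod [Atom unit]]]]]

4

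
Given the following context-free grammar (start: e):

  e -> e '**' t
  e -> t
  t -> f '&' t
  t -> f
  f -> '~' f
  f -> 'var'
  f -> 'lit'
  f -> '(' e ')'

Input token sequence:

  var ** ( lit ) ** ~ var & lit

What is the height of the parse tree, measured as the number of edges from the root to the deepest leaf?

[e [e [e [t [f var]]] ** [t [f ( [e [t [f lit]]] )]]] ** [t [f ~ [f var]] & [t [f lit]]]]

7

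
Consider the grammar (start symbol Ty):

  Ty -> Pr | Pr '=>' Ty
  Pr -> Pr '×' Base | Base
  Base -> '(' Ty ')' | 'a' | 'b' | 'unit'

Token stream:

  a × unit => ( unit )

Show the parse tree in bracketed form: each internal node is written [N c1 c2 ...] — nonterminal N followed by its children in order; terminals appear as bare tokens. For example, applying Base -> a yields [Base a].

[Ty [Pr [Pr [Base a]] × [Base unit]] => [Ty [Pr [Base ( [Ty [Pr [Base unit]]] )]]]]

Ty
Pr => Ty
Pr × Base => Ty
Base × Base => Ty
a × Base => Ty
a × unit => Ty
a × unit => Pr
a × unit => Base
a × unit => ( Ty )
a × unit => ( Pr )
a × unit => ( Base )
a × unit => ( unit )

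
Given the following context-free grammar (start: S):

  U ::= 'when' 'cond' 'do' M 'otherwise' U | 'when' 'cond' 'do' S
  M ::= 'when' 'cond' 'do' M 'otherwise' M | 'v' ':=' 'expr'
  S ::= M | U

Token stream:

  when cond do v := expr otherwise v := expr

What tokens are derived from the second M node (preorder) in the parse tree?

v := expr

[S [M when cond do [M v := expr] otherwise [M v := expr]]]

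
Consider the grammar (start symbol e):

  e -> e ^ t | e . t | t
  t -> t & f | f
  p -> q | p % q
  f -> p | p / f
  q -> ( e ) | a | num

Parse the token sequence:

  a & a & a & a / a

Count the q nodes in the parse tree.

5

[e [t [t [t [t [f [p [q a]]]] & [f [p [q a]]]] & [f [p [q a]]]] & [f [p [q a]] / [f [p [q a]]]]]]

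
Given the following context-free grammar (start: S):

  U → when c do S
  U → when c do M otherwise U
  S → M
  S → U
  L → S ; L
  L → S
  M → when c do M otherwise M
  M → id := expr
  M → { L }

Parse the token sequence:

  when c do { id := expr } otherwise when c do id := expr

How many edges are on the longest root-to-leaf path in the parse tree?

6

[S [U when c do [M { [L [S [M id := expr]]] }] otherwise [U when c do [S [M id := expr]]]]]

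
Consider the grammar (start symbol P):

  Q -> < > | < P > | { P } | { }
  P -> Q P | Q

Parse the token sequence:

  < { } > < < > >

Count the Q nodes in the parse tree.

[P [Q < [P [Q { }]] >] [P [Q < [P [Q < >]] >]]]

4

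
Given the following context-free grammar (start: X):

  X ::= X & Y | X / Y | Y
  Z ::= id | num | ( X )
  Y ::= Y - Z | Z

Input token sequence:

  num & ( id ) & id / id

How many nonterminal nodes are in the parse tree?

[X [X [X [X [Y [Z num]]] & [Y [Z ( [X [Y [Z id]]] )]]] & [Y [Z id]]] / [Y [Z id]]]

15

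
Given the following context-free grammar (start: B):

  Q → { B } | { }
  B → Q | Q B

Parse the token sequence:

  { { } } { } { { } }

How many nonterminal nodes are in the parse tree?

10

[B [Q { [B [Q { }]] }] [B [Q { }] [B [Q { [B [Q { }]] }]]]]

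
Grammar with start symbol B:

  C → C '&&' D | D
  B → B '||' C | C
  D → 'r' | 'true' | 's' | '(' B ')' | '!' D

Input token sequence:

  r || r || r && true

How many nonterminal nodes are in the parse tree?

[B [B [B [C [D r]]] || [C [D r]]] || [C [C [D r]] && [D true]]]

11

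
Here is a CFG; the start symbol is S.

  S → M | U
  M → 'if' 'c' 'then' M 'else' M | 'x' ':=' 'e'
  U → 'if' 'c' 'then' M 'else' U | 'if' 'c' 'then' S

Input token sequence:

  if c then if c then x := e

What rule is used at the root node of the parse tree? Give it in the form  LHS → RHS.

S → U

[S [U if c then [S [U if c then [S [M x := e]]]]]]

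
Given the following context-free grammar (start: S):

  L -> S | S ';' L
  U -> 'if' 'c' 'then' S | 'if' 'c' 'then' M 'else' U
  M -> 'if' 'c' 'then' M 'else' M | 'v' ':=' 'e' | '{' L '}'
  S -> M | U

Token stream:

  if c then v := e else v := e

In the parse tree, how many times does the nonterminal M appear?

[S [M if c then [M v := e] else [M v := e]]]

3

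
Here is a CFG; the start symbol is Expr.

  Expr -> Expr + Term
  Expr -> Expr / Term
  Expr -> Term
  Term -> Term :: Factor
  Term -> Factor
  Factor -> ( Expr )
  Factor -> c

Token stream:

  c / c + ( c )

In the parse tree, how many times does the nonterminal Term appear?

4

[Expr [Expr [Expr [Term [Factor c]]] / [Term [Factor c]]] + [Term [Factor ( [Expr [Term [Factor c]]] )]]]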